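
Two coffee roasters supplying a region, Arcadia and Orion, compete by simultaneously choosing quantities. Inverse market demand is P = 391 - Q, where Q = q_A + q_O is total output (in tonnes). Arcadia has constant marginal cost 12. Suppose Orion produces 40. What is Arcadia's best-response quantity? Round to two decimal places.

With the rival's output fixed at 40, Arcadia's profit is π_A = (391 - 40 - q_A)q_A - (12q_A) = (351 - q_A)q_A - (12q_A).
∂π_A/∂q_A = 339 - 2q_A = 0, so q_A = 339/2.

169.50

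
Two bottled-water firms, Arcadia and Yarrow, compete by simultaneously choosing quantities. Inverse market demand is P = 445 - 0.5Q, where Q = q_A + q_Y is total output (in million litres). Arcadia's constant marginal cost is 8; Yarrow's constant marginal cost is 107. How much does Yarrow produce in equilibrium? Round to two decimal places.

Arcadia's profit: π_A = (445 - 0.5Q)q_A - (8q_A). Setting ∂π_A/∂q_A = 0: 437 - q_A - (1/2)(q_Y) = 0.
Yarrow's first-order condition: 338 - q_Y - (1/2)(q_A) = 0.
Best responses: q_A = (437 - (1/2)q_Y), q_Y = (338 - (1/2)q_A).
Solving the pair: q_A = 1072/3, q_Y = 478/3.

159.33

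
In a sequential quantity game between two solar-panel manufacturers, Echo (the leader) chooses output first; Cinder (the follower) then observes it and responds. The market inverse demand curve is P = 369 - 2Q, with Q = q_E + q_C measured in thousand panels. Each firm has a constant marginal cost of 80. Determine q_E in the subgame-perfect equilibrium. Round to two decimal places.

The follower Cinder best-responds to any q_E: π_C = (369 - 2Q)q_C - 80q_C.
Setting the follower's marginal profit to zero, 289 - 2q_E - 4q_C = 0, i.e. q_C = (289 - 2q_E)/4.
Echo substitutes q_C(q_E) into its own profit: π_E = q_E(369 - 2q_E - (289 - 2q_E)/2) - 80q_E = (449/2 - q_E)q_E - 80q_E.
Leader FOC: 289/2 - 2q_E = 0, so q_E = 289/4.
Then q_C = (289 - 2·(289/4))/4 = 289/8.

72.25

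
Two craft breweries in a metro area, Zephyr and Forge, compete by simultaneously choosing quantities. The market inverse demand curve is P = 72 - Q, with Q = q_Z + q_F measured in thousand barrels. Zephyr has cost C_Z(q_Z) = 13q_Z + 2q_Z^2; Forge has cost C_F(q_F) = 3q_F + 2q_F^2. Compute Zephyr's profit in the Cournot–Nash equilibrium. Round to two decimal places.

198.92

Zephyr's profit: π_Z = (72 - Q)q_Z - (13q_Z + 2q_Z²). Setting ∂π_Z/∂q_Z = 0: 59 - 6q_Z - (q_F) = 0.
Forge's first-order condition: 69 - 6q_F - (q_Z) = 0.
Best responses: q_Z = (59 - q_F)/6, q_F = (69 - q_Z)/6.
Substituting one into the other gives q_Z = 57/7 and q_F = 71/7.
Price P = 72 - 128/7 = 376/7.
Zephyr's profit: (376/7)·(57/7) - 13·(57/7) - 2(57/7)² = 198.9184.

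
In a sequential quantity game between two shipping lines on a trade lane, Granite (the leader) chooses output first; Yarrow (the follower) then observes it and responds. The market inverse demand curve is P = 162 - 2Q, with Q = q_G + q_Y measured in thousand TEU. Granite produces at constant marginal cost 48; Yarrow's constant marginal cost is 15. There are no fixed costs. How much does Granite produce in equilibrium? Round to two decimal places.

20.25

Solve by backward induction. Given q_G, the follower Yarrow maximises π_Y = (162 - 2q_G - 2q_Y)q_Y - 15q_Y.
Follower FOC: 147 - 2q_G - 4q_Y = 0, so q_Y(q_G) = (147 - 2q_G)/4.
The leader anticipates this reaction. Substituting into P = 162 - 2Q gives P = 177/2 - q_G, so π_G = (177/2 - q_G)q_G - 48q_G.
Maximising: ∂π_G/∂q_G = 81/2 - 2q_G = 0, giving q_G = 81/4.
Then q_Y = (147 - 2·(81/4))/4 = 213/8.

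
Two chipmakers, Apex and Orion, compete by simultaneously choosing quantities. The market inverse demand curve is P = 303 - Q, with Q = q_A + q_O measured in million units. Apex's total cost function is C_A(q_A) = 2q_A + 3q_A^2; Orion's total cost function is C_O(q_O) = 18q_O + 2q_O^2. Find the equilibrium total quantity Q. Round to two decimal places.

74.47

Apex's profit: π_A = (303 - Q)q_A - (2q_A + 3q_A²). Setting ∂π_A/∂q_A = 0: 301 - 8q_A - (q_O) = 0.
Orion's profit: π_O = (303 - Q)q_O - (18q_O + 2q_O²). Setting ∂π_O/∂q_O = 0: 285 - 6q_O - (q_A) = 0.
Best responses: q_A = (301 - q_O)/8, q_O = (285 - q_A)/6.
Substituting one into the other gives q_A = 1521/47 and q_O = 1979/47.
Total output Q = 1521/47 + 1979/47 = 74.4681.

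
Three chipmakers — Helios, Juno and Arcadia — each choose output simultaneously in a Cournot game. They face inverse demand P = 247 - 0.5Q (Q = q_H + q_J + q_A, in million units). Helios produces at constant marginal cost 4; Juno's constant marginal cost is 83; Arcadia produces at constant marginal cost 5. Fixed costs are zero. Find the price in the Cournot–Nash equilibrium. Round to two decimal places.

84.75

Helios's profit: π_H = (247 - 0.5Q)q_H - (4q_H). Setting ∂π_H/∂q_H = 0: 243 - q_H - (1/2)(q_J + q_A) = 0.
Juno's profit: π_J = (247 - 0.5Q)q_J - (83q_J). Setting ∂π_J/∂q_J = 0: 164 - q_J - (1/2)(q_H + q_A) = 0.
Arcadia's first-order condition: 242 - q_A - (1/2)(q_H + q_J) = 0.
Adding the 3 conditions: 649 − Q − Q = 0, i.e. Q = 649/2.
Back-substituting: q_H = (243 − 649/4)/(1/2) = 323/2, q_J = (164 − 649/4)/(1/2) = 7/2, q_A = (242 − 649/4)/(1/2) = 319/2.
Total output Q = 649/2, so price P = 247 - (1/2)·(649/2) = 339/4.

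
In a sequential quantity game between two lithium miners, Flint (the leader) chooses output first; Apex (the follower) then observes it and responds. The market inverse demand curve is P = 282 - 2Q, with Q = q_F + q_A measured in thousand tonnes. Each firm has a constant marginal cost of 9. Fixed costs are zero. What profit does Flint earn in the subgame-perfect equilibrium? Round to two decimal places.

Solve by backward induction. Given q_F, the follower Apex maximises π_A = (282 - 2q_F - 2q_A)q_A - 9q_A.
∂π_A/∂q_A = 273 - 2q_F - 4q_A = 0 gives the reaction function q_A = (273 - 2q_F)/4.
Flint substitutes q_A(q_F) into its own profit: π_F = q_F(282 - 2q_F - (273 - 2q_F)/2) - 9q_F = (291/2 - q_F)q_F - 9q_F.
Maximising: ∂π_F/∂q_F = 273/2 - 2q_F = 0, giving q_F = 273/4.
Then q_A = (273 - 2·(273/4))/4 = 273/8.
Price P = 282 - 2·(819/8) = 309/4.
Flint's profit: (309/4 - 9)·(273/4) = 4658.0625.

4658.06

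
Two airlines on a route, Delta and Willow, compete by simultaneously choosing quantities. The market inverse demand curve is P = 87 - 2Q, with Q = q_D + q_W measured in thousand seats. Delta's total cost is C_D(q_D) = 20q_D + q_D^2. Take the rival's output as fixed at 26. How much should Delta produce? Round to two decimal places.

2.50

With the rival's output fixed at 26, Delta's profit is π_D = (87 - 2·26 - 2q_D)q_D - (20q_D + q_D²) = (35 - 2q_D)q_D - (20q_D + q_D²).
∂π_D/∂q_D = 15 - 6q_D = 0, so q_D = 5/2.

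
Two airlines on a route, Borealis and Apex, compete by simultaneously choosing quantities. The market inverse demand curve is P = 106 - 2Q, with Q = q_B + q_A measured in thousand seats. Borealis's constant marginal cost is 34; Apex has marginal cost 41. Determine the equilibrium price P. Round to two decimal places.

Borealis's profit: π_B = (106 - 2Q)q_B - (34q_B). Setting ∂π_B/∂q_B = 0: 72 - 4q_B - 2(q_A) = 0.
Apex's profit: π_A = (106 - 2Q)q_A - (41q_A). Setting ∂π_A/∂q_A = 0: 65 - 4q_A - 2(q_B) = 0.
Best responses: q_B = (72 - 2q_A)/4, q_A = (65 - 2q_B)/4.
Solving the pair: q_B = 79/6, q_A = 29/3.
Total output Q = 137/6, so price P = 106 - 2·(137/6) = 181/3.

60.33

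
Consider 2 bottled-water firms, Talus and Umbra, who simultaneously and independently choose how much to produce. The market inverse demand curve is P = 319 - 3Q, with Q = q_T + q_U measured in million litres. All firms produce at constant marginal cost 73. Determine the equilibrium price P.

155

Each firm earns π_i = (319 - 3Q)q_i - 73q_i.
Setting ∂π_i/∂q_i = 0 with rivals' quantities fixed: 246 - 6q_i - 3q_j = 0.
With identical firms every q_j equals q_i, so q_j = q_i and 246 = 9q_i, giving q_i = 82/3.
Total output Q = 164/3, so price P = 319 - 3·(164/3) = 155.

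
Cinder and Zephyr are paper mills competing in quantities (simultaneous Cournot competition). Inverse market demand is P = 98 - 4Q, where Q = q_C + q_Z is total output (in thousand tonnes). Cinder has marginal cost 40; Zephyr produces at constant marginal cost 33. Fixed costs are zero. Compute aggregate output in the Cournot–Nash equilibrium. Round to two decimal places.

Cinder's profit: π_C = (98 - 4Q)q_C - (40q_C). Setting ∂π_C/∂q_C = 0: 58 - 8q_C - 4(q_Z) = 0.
Zephyr's profit: π_Z = (98 - 4Q)q_Z - (33q_Z). Setting ∂π_Z/∂q_Z = 0: 65 - 8q_Z - 4(q_C) = 0.
So q_C = (58 - 4q_Z)/8 and q_Z = (65 - 4q_C)/8.
Substituting one into the other gives q_C = 17/4 and q_Z = 6.
Total output Q = 17/4 + 6 = 41/4.

10.25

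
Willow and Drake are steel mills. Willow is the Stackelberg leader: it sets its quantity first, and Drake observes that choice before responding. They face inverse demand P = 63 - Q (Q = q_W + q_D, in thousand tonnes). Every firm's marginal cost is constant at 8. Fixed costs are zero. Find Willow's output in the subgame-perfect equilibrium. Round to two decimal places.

The follower Drake best-responds to any q_W: π_D = (63 - Q)q_D - 8q_D.
Follower FOC: 55 - q_W - 2q_D = 0, so q_D(q_W) = (55 - q_W)/2.
The leader anticipates this reaction. Substituting into P = 63 - Q gives P = 71/2 - (1/2)q_W, so π_W = (71/2 - (1/2)q_W)q_W - 8q_W.
Leader FOC: 55/2 - q_W = 0, so q_W = 55/2.
Then q_D = (55 - 55/2)/2 = 55/4.

27.50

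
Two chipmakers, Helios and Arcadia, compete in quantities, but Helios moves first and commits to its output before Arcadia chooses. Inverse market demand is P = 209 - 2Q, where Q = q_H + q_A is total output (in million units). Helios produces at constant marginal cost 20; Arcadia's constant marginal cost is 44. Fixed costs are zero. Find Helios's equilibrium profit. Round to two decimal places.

2835.56

The follower Arcadia best-responds to any q_H: π_A = (209 - 2Q)q_A - 44q_A.
∂π_A/∂q_A = 165 - 2q_H - 4q_A = 0 gives the reaction function q_A = (165 - 2q_H)/4.
Helios substitutes q_A(q_H) into its own profit: π_H = q_H(209 - 2q_H - (165 - 2q_H)/2) - 20q_H = (253/2 - q_H)q_H - 20q_H.
The leader's first-order condition 213/2 - 2q_H = 0 yields q_H = 213/4.
Then q_A = (165 - 2·(213/4))/4 = 117/8.
Price P = 209 - 2·(543/8) = 293/4.
Helios's profit: (293/4 - 20)·(213/4) = 2835.5625.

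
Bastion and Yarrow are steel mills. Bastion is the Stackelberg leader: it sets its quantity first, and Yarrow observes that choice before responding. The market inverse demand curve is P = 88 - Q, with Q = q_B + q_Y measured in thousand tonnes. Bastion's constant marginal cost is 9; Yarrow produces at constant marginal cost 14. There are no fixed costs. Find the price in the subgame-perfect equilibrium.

The follower Yarrow best-responds to any q_B: π_Y = (88 - Q)q_Y - 14q_Y.
Setting the follower's marginal profit to zero, 74 - q_B - 2q_Y = 0, i.e. q_Y = (74 - q_B)/2.
Bastion substitutes q_Y(q_B) into its own profit: π_B = q_B(88 - q_B - (74 - q_B)/2) - 9q_B = (51 - (1/2)q_B)q_B - 9q_B.
The leader's first-order condition 42 - q_B = 0 yields q_B = 42.
Then q_Y = (74 - 42)/2 = 16.
Total output Q = 58, so price P = 88 - 58 = 30.

30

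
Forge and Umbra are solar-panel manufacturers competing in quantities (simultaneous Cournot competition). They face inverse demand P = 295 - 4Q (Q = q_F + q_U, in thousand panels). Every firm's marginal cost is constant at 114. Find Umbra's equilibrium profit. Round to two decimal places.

910.03

Each firm earns π_i = (295 - 4Q)q_i - 114q_i.
First-order condition (treating rivals' output as given): 181 - 8q_i - 4q_j = 0.
By symmetry each firm produces the same amount; substituting q_j = q_i yields q_i = 181/12.
Price P = 295 - 4·(181/6) = 523/3.
Umbra's profit: (523/3 - 114)·(181/12) = 910.0278.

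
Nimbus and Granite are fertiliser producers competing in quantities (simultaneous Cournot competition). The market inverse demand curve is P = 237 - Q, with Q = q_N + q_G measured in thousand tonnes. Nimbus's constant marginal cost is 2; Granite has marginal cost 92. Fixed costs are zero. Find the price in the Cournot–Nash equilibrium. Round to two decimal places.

Nimbus's profit: π_N = (237 - Q)q_N - (2q_N). Setting ∂π_N/∂q_N = 0: 235 - 2q_N - (q_G) = 0.
Granite's first-order condition: 145 - 2q_G - (q_N) = 0.
Rearranging gives the reaction functions q_N = (235 - q_G)/2 and q_G = (145 - q_N)/2.
Substituting one into the other gives q_N = 325/3 and q_G = 55/3.
Total output Q = 380/3, so price P = 237 - 380/3 = 331/3.

110.33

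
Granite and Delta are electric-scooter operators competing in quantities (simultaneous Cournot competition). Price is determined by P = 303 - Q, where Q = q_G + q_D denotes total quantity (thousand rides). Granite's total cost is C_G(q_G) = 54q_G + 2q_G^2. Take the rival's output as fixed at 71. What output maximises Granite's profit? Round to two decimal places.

29.67

With the rival's output fixed at 71, Granite's profit is π_G = (303 - 71 - q_G)q_G - (54q_G + 2q_G²) = (232 - q_G)q_G - (54q_G + 2q_G²).
∂π_G/∂q_G = 178 - 6q_G = 0, so q_G = 89/3.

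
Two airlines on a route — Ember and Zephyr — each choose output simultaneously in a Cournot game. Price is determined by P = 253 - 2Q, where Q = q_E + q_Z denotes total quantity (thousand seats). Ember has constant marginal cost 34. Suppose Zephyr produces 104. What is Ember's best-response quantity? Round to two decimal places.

2.75

With the rival's output fixed at 104, Ember's profit is π_E = (253 - 2·104 - 2q_E)q_E - (34q_E) = (45 - 2q_E)q_E - (34q_E).
∂π_E/∂q_E = 11 - 4q_E = 0, so q_E = 11/4.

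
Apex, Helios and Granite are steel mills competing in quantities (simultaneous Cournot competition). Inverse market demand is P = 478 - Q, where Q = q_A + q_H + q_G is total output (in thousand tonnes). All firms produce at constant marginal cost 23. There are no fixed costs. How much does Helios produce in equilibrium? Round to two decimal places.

A representative firm's profit is π_i = q_i(478 - Q) - 23q_i.
Setting ∂π_i/∂q_i = 0 with rivals' quantities fixed: 455 - 2q_i - Σ_{j≠i} q_j = 0.
With identical firms every q_j equals q_i, so Σ_{j≠i} q_j = 2q_i and 455 = 4q_i, giving q_i = 455/4.

113.75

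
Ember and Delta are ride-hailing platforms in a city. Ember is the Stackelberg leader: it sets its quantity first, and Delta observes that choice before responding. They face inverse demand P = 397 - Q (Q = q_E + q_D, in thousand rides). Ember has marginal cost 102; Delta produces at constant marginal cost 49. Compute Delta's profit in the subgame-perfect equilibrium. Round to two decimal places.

12882.25

Solve by backward induction. Given q_E, the follower Delta maximises π_D = (397 - q_E - q_D)q_D - 49q_D.
Follower FOC: 348 - q_E - 2q_D = 0, so q_D(q_E) = (348 - q_E)/2.
The leader anticipates this reaction. Substituting into P = 397 - Q gives P = 223 - (1/2)q_E, so π_E = (223 - (1/2)q_E)q_E - 102q_E.
The leader's first-order condition 121 - q_E = 0 yields q_E = 121.
Then q_D = (348 - 121)/2 = 227/2.
Price P = 397 - 469/2 = 325/2.
Delta's profit: (325/2 - 49)·(227/2) = 12882.2500.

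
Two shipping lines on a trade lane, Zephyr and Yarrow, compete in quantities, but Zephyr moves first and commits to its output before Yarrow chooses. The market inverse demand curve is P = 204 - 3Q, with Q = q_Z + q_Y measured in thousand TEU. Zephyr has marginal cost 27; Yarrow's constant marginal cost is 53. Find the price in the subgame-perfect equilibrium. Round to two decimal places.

The follower Yarrow best-responds to any q_Z: π_Y = (204 - 3Q)q_Y - 53q_Y.
∂π_Y/∂q_Y = 151 - 3q_Z - 6q_Y = 0 gives the reaction function q_Y = (151 - 3q_Z)/6.
Zephyr substitutes q_Y(q_Z) into its own profit: π_Z = q_Z(204 - 3q_Z - (151 - 3q_Z)/2) - 27q_Z = (257/2 - (3/2)q_Z)q_Z - 27q_Z.
The leader's first-order condition 203/2 - 3q_Z = 0 yields q_Z = 203/6.
Then q_Y = (151 - 3·(203/6))/6 = 33/4.
Total output Q = 505/12, so price P = 204 - 3·(505/12) = 311/4.

77.75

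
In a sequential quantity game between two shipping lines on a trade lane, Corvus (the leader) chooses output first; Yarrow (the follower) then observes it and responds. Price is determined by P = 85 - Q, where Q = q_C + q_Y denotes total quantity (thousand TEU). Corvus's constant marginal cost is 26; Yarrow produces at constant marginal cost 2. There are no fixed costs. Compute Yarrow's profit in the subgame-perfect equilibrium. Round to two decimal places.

The follower Yarrow best-responds to any q_C: π_Y = (85 - Q)q_Y - 2q_Y.
Follower FOC: 83 - q_C - 2q_Y = 0, so q_Y(q_C) = (83 - q_C)/2.
The leader anticipates this reaction. Substituting into P = 85 - Q gives P = 87/2 - (1/2)q_C, so π_C = (87/2 - (1/2)q_C)q_C - 26q_C.
Maximising: ∂π_C/∂q_C = 35/2 - q_C = 0, giving q_C = 35/2.
Then q_Y = (83 - 35/2)/2 = 131/4.
Price P = 85 - 201/4 = 139/4.
Yarrow's profit: (139/4 - 2)·(131/4) = 1072.5625.

1072.56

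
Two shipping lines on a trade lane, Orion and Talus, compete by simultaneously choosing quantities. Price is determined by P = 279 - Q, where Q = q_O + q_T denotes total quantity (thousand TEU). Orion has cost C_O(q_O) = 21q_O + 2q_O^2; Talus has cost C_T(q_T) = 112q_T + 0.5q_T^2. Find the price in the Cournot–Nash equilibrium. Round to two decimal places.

Orion's profit: π_O = (279 - Q)q_O - (21q_O + 2q_O²). Setting ∂π_O/∂q_O = 0: 258 - 6q_O - (q_T) = 0.
Talus's first-order condition: 167 - 3q_T - (q_O) = 0.
Best responses: q_O = (258 - q_T)/6, q_T = (167 - q_O)/3.
Solving the pair: q_O = 607/17, q_T = 744/17.
Total output Q = 1351/17, so price P = 279 - 1351/17 = 199.5294.

199.53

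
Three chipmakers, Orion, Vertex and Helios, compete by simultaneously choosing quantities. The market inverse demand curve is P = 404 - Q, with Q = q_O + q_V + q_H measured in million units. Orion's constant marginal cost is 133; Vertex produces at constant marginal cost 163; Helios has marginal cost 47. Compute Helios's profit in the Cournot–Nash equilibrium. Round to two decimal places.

Orion's profit: π_O = (404 - Q)q_O - (133q_O). Setting ∂π_O/∂q_O = 0: 271 - 2q_O - (q_V + q_H) = 0.
Vertex's first-order condition: 241 - 2q_V - (q_O + q_H) = 0.
Helios's profit: π_H = (404 - Q)q_H - (47q_H). Setting ∂π_H/∂q_H = 0: 357 - 2q_H - (q_O + q_V) = 0.
Adding the 3 first-order conditions: 869 − 4Q = 0, so Q = 869/4.
Back-substituting: q_O = (271 − 869/4) = 215/4, q_V = (241 − 869/4) = 95/4, q_H = (357 − 869/4) = 559/4.
Price P = 404 - 869/4 = 747/4.
Helios's profit: (747/4 - 47)·(559/4) = 19530.0625.

19530.06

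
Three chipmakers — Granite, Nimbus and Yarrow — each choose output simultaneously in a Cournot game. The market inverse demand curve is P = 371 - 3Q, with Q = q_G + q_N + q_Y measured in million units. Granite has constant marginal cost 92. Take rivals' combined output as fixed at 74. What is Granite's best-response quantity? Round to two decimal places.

With rivals' combined output fixed at 74, Granite's profit is π_G = (371 - 3·74 - 3q_G)q_G - (92q_G) = (149 - 3q_G)q_G - (92q_G).
∂π_G/∂q_G = 57 - 6q_G = 0, so q_G = 19/2.

9.50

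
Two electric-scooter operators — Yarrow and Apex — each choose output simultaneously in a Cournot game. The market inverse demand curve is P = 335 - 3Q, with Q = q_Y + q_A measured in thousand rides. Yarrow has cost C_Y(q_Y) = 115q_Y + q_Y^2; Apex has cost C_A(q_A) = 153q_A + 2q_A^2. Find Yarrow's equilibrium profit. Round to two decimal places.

Yarrow's profit: π_Y = (335 - 3Q)q_Y - (115q_Y + q_Y²). Setting ∂π_Y/∂q_Y = 0: 220 - 8q_Y - 3(q_A) = 0.
Apex's first-order condition: 182 - 10q_A - 3(q_Y) = 0.
Best responses: q_Y = (220 - 3q_A)/8, q_A = (182 - 3q_Y)/10.
Substituting one into the other gives q_Y = 1654/71 and q_A = 796/71.
Price P = 335 - 3·34.5070 = 231.4789.
Yarrow's profit: 231.4789·(1654/71) - 115·(1654/71) - (1654/71)² = 2170.7725.

2170.77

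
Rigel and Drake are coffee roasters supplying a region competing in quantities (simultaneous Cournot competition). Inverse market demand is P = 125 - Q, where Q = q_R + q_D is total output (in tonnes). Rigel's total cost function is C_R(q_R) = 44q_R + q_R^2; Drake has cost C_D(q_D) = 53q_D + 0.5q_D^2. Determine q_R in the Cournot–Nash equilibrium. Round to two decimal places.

15.55

Rigel's profit: π_R = (125 - Q)q_R - (44q_R + q_R²). Setting ∂π_R/∂q_R = 0: 81 - 4q_R - (q_D) = 0.
Drake's profit: π_D = (125 - Q)q_D - (53q_D + (1/2)q_D²). Setting ∂π_D/∂q_D = 0: 72 - 3q_D - (q_R) = 0.
Rearranging gives the reaction functions q_R = (81 - q_D)/4 and q_D = (72 - q_R)/3.
Substituting one into the other gives q_R = 171/11 and q_D = 207/11.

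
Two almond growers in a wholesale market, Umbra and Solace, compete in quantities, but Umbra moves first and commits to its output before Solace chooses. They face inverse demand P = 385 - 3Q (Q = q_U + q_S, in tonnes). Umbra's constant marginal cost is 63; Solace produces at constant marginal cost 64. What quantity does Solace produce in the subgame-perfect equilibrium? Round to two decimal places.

26.58

Solve by backward induction. Given q_U, the follower Solace maximises π_S = (385 - 3q_U - 3q_S)q_S - 64q_S.
Setting the follower's marginal profit to zero, 321 - 3q_U - 6q_S = 0, i.e. q_S = (321 - 3q_U)/6.
Umbra substitutes q_S(q_U) into its own profit: π_U = q_U(385 - 3q_U - (321 - 3q_U)/2) - 63q_U = (449/2 - (3/2)q_U)q_U - 63q_U.
The leader's first-order condition 323/2 - 3q_U = 0 yields q_U = 323/6.
Then q_S = (321 - 3·(323/6))/6 = 319/12.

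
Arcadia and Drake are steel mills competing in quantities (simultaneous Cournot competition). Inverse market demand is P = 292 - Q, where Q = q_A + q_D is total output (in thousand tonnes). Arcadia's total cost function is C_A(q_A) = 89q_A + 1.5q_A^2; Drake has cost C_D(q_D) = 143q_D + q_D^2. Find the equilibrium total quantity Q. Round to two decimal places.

Arcadia's profit: π_A = (292 - Q)q_A - (89q_A + (3/2)q_A²). Setting ∂π_A/∂q_A = 0: 203 - 5q_A - (q_D) = 0.
Drake's profit: π_D = (292 - Q)q_D - (143q_D + q_D²). Setting ∂π_D/∂q_D = 0: 149 - 4q_D - (q_A) = 0.
Best responses: q_A = (203 - q_D)/5, q_D = (149 - q_A)/4.
Solving the pair: q_A = 663/19, q_D = 542/19.
Total output Q = 663/19 + 542/19 = 1205/19.

63.42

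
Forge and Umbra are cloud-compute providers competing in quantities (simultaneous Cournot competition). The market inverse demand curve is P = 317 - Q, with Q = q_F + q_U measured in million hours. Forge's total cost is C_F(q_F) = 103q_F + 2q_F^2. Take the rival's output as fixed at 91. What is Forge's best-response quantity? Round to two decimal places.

20.50

With the rival's output fixed at 91, Forge's profit is π_F = (317 - 91 - q_F)q_F - (103q_F + 2q_F²) = (226 - q_F)q_F - (103q_F + 2q_F²).
∂π_F/∂q_F = 123 - 6q_F = 0, so q_F = 41/2.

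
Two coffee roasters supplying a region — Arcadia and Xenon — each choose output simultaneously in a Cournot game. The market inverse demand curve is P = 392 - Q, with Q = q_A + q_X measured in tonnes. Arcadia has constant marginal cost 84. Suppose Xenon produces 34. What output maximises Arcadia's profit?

With the rival's output fixed at 34, Arcadia's profit is π_A = (392 - 34 - q_A)q_A - (84q_A) = (358 - q_A)q_A - (84q_A).
∂π_A/∂q_A = 274 - 2q_A = 0, so q_A = 137.

137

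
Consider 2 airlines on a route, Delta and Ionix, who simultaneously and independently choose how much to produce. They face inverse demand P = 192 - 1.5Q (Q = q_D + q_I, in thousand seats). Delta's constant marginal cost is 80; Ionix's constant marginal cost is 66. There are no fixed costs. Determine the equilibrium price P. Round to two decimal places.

Delta's profit: π_D = (192 - 1.5Q)q_D - (80q_D). Setting ∂π_D/∂q_D = 0: 112 - 3q_D - (3/2)(q_I) = 0.
Ionix's first-order condition: 126 - 3q_I - (3/2)(q_D) = 0.
Best responses: q_D = (112 - (3/2)q_I)/3, q_I = (126 - (3/2)q_D)/3.
Substituting one into the other gives q_D = 196/9 and q_I = 280/9.
Total output Q = 476/9, so price P = 192 - (3/2)·(476/9) = 338/3.

112.67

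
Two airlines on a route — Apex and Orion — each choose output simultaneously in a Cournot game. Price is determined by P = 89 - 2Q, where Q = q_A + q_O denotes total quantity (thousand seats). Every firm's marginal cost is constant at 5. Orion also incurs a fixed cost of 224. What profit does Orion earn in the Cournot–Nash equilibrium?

168

Each firm earns π_i = (89 - 2Q)q_i - 5q_i.
First-order condition (treating rivals' output as given): 84 - 4q_i - 2q_j = 0.
By symmetry each firm produces the same amount; substituting q_j = q_i yields q_i = 84/6 = 14.
Price P = 89 - 2·28 = 33.
Orion's profit: (33 - 5)·14 - 224 = 168.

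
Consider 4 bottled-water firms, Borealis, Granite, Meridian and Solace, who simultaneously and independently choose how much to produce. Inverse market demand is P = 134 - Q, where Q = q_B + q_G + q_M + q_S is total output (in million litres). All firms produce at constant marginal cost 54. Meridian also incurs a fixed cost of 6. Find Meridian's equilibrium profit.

250

A representative firm's profit is π_i = q_i(134 - Q) - 54q_i.
Setting ∂π_i/∂q_i = 0 with rivals' quantities fixed: 80 - 2q_i - Σ_{j≠i} q_j = 0.
With identical firms every q_j equals q_i, so Σ_{j≠i} q_j = 3q_i and 80 = 5q_i, giving q_i = 16.
Price P = 134 - 64 = 70.
Meridian's profit: (70 - 54)·16 - 6 = 250.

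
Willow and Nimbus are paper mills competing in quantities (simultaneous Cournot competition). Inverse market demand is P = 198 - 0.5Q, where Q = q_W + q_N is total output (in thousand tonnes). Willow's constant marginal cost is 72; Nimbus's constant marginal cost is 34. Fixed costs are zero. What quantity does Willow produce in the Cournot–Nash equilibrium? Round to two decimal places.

58.67

Willow's profit: π_W = (198 - 0.5Q)q_W - (72q_W). Setting ∂π_W/∂q_W = 0: 126 - q_W - (1/2)(q_N) = 0.
Nimbus's first-order condition: 164 - q_N - (1/2)(q_W) = 0.
Rearranging gives the reaction functions q_W = (126 - (1/2)q_N) and q_N = (164 - (1/2)q_W).
Solving the pair: q_W = 176/3, q_N = 404/3.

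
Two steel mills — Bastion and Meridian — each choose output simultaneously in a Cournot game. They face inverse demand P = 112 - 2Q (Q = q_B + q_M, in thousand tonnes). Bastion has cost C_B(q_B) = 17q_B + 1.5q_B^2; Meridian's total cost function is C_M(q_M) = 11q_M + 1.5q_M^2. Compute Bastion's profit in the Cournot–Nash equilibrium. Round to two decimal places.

Bastion's profit: π_B = (112 - 2Q)q_B - (17q_B + (3/2)q_B²). Setting ∂π_B/∂q_B = 0: 95 - 7q_B - 2(q_M) = 0.
Meridian's first-order condition: 101 - 7q_M - 2(q_B) = 0.
Best responses: q_B = (95 - 2q_M)/7, q_M = (101 - 2q_B)/7.
Solving the pair: q_B = 463/45, q_M = 517/45.
Price P = 112 - 2·(196/9) = 616/9.
Bastion's profit: (616/9)·(463/45) - 17·(463/45) - (3/2)(463/45)² = 370.5143.

370.51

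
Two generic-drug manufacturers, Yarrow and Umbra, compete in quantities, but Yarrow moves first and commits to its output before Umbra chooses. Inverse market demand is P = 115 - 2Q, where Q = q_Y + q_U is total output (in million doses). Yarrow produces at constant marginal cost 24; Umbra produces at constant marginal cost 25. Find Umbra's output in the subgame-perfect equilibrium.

The follower Umbra best-responds to any q_Y: π_U = (115 - 2Q)q_U - 25q_U.
∂π_U/∂q_U = 90 - 2q_Y - 4q_U = 0 gives the reaction function q_U = (90 - 2q_Y)/4.
Yarrow substitutes q_U(q_Y) into its own profit: π_Y = q_Y(115 - 2q_Y - (90 - 2q_Y)/2) - 24q_Y = (70 - q_Y)q_Y - 24q_Y.
Maximising: ∂π_Y/∂q_Y = 46 - 2q_Y = 0, giving q_Y = 23.
Then q_U = (90 - 2·23)/4 = 11.

11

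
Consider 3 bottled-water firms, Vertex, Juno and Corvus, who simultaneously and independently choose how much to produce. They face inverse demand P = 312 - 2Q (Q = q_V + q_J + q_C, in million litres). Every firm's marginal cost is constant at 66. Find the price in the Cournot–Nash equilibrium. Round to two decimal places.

Each firm earns π_i = (312 - 2Q)q_i - 66q_i.
Setting ∂π_i/∂q_i = 0 with rivals' quantities fixed: 246 - 4q_i - 2·Σ_{j≠i} q_j = 0.
By symmetry each firm produces the same amount; substituting Σ_{j≠i} q_j = 2q_i yields q_i = 246/8 = 123/4.
Total output Q = 369/4, so price P = 312 - 2·(369/4) = 255/2.

127.50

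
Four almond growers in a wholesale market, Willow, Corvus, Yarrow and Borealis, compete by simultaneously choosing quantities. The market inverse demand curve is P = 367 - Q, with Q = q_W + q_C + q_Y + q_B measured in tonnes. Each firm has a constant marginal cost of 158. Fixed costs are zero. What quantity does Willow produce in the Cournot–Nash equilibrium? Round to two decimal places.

Each firm earns π_i = (367 - Q)q_i - 158q_i.
Setting ∂π_i/∂q_i = 0 with rivals' quantities fixed: 209 - 2q_i - Σ_{j≠i} q_j = 0.
With identical firms every q_j equals q_i, so Σ_{j≠i} q_j = 3q_i and 209 = 5q_i, giving q_i = 209/5.

41.80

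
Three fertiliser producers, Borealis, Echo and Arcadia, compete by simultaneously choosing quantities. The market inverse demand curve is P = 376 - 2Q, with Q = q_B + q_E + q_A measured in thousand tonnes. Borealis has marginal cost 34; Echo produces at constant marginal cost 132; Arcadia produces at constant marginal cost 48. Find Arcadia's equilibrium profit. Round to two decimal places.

Borealis's profit: π_B = (376 - 2Q)q_B - (34q_B). Setting ∂π_B/∂q_B = 0: 342 - 4q_B - 2(q_E + q_A) = 0.
Echo's profit: π_E = (376 - 2Q)q_E - (132q_E). Setting ∂π_E/∂q_E = 0: 244 - 4q_E - 2(q_B + q_A) = 0.
Arcadia's profit: π_A = (376 - 2Q)q_A - (48q_A). Setting ∂π_A/∂q_A = 0: 328 - 4q_A - 2(q_B + q_E) = 0.
Adding the 3 first-order conditions: 914 − 8Q = 0, so Q = 457/4.
Back-substituting: q_B = (342 − 457/2)/2 = 227/4, q_E = (244 − 457/2)/2 = 31/4, q_A = (328 − 457/2)/2 = 199/4.
Price P = 376 - 2·(457/4) = 295/2.
Arcadia's profit: (295/2 - 48)·(199/4) = 4950.1250.

4950.13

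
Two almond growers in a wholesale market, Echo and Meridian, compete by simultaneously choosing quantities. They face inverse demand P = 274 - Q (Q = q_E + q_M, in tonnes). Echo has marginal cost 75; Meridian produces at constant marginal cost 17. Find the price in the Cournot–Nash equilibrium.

Echo's profit: π_E = (274 - Q)q_E - (75q_E). Setting ∂π_E/∂q_E = 0: 199 - 2q_E - (q_M) = 0.
Meridian's profit: π_M = (274 - Q)q_M - (17q_M). Setting ∂π_M/∂q_M = 0: 257 - 2q_M - (q_E) = 0.
Best responses: q_E = (199 - q_M)/2, q_M = (257 - q_E)/2.
Substituting one into the other gives q_E = 47 and q_M = 105.
Total output Q = 152, so price P = 274 - 152 = 122.

122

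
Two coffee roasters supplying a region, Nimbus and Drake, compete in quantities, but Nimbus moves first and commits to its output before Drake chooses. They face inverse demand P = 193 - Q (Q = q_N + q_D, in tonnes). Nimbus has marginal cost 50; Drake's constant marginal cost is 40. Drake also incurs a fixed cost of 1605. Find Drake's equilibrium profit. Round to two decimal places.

The follower Drake best-responds to any q_N: π_D = (193 - Q)q_D - 40q_D.
Setting the follower's marginal profit to zero, 153 - q_N - 2q_D = 0, i.e. q_D = (153 - q_N)/2.
Nimbus substitutes q_D(q_N) into its own profit: π_N = q_N(193 - q_N - (153 - q_N)/2) - 50q_N = (233/2 - (1/2)q_N)q_N - 50q_N.
Leader FOC: 133/2 - q_N = 0, so q_N = 133/2.
Then q_D = (153 - 133/2)/2 = 173/4.
Price P = 193 - 439/4 = 333/4.
Drake's profit: (333/4 - 40)·(173/4) - 1605 = 265.5625.

265.56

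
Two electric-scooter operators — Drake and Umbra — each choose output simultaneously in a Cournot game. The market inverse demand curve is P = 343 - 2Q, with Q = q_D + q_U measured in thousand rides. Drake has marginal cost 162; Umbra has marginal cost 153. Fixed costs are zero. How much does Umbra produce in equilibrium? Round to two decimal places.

33.17

Drake's profit: π_D = (343 - 2Q)q_D - (162q_D). Setting ∂π_D/∂q_D = 0: 181 - 4q_D - 2(q_U) = 0.
Umbra's profit: π_U = (343 - 2Q)q_U - (153q_U). Setting ∂π_U/∂q_U = 0: 190 - 4q_U - 2(q_D) = 0.
So q_D = (181 - 2q_U)/4 and q_U = (190 - 2q_D)/4.
Substituting one into the other gives q_D = 86/3 and q_U = 199/6.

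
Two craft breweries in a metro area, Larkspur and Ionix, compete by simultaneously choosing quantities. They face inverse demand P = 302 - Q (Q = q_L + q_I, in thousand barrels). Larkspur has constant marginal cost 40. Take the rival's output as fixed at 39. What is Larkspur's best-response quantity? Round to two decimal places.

111.50

With the rival's output fixed at 39, Larkspur's profit is π_L = (302 - 39 - q_L)q_L - (40q_L) = (263 - q_L)q_L - (40q_L).
∂π_L/∂q_L = 223 - 2q_L = 0, so q_L = 223/2.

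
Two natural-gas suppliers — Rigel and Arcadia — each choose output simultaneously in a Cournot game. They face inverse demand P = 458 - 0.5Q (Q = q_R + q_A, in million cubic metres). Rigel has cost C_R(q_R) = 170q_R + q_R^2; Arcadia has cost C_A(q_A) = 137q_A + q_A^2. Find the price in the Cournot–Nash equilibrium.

371

Rigel's profit: π_R = (458 - 0.5Q)q_R - (170q_R + q_R²). Setting ∂π_R/∂q_R = 0: 288 - 3q_R - (1/2)(q_A) = 0.
Arcadia's profit: π_A = (458 - 0.5Q)q_A - (137q_A + q_A²). Setting ∂π_A/∂q_A = 0: 321 - 3q_A - (1/2)(q_R) = 0.
Best responses: q_R = (288 - (1/2)q_A)/3, q_A = (321 - (1/2)q_R)/3.
Solving the pair: q_R = 402/5, q_A = 468/5.
Total output Q = 174, so price P = 458 - (1/2)·174 = 371.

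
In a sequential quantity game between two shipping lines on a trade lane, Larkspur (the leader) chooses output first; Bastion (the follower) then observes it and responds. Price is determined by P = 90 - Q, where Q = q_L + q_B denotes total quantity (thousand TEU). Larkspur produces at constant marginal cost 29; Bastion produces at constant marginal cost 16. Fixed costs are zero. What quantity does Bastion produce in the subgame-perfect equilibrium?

25

Solve by backward induction. Given q_L, the follower Bastion maximises π_B = (90 - q_L - q_B)q_B - 16q_B.
Follower FOC: 74 - q_L - 2q_B = 0, so q_B(q_L) = (74 - q_L)/2.
The leader anticipates this reaction. Substituting into P = 90 - Q gives P = 53 - (1/2)q_L, so π_L = (53 - (1/2)q_L)q_L - 29q_L.
The leader's first-order condition 24 - q_L = 0 yields q_L = 24.
Then q_B = (74 - 24)/2 = 25.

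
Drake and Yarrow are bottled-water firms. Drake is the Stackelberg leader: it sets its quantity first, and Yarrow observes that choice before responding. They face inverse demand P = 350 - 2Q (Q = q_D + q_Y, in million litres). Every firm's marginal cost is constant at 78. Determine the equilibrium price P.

The follower Yarrow best-responds to any q_D: π_Y = (350 - 2Q)q_Y - 78q_Y.
∂π_Y/∂q_Y = 272 - 2q_D - 4q_Y = 0 gives the reaction function q_Y = (272 - 2q_D)/4.
The leader anticipates this reaction. Substituting into P = 350 - 2Q gives P = 214 - q_D, so π_D = (214 - q_D)q_D - 78q_D.
Leader FOC: 136 - 2q_D = 0, so q_D = 68.
Then q_Y = (272 - 2·68)/4 = 34.
Total output Q = 102, so price P = 350 - 2·102 = 146.

146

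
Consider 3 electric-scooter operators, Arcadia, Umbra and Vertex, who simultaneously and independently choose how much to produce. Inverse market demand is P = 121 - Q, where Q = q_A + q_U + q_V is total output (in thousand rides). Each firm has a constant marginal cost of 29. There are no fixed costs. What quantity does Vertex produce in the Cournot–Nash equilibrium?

A representative firm's profit is π_i = q_i(121 - Q) - 29q_i.
Setting ∂π_i/∂q_i = 0 with rivals' quantities fixed: 92 - 2q_i - Σ_{j≠i} q_j = 0.
With identical firms every q_j equals q_i, so Σ_{j≠i} q_j = 2q_i and 92 = 4q_i, giving q_i = 23.

23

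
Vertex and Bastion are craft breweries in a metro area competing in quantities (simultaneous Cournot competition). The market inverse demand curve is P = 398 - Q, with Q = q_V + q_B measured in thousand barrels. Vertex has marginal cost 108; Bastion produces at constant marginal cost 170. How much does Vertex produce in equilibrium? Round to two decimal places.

117.33

Vertex's profit: π_V = (398 - Q)q_V - (108q_V). Setting ∂π_V/∂q_V = 0: 290 - 2q_V - (q_B) = 0.
Bastion's first-order condition: 228 - 2q_B - (q_V) = 0.
Best responses: q_V = (290 - q_B)/2, q_B = (228 - q_V)/2.
Solving the pair: q_V = 352/3, q_B = 166/3.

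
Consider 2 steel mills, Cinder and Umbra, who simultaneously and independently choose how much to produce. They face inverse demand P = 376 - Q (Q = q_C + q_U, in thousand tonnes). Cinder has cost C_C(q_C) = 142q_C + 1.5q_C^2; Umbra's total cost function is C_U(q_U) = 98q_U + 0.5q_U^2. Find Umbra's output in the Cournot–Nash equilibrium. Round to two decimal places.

82.57

Cinder's profit: π_C = (376 - Q)q_C - (142q_C + (3/2)q_C²). Setting ∂π_C/∂q_C = 0: 234 - 5q_C - (q_U) = 0.
Umbra's first-order condition: 278 - 3q_U - (q_C) = 0.
So q_C = (234 - q_U)/5 and q_U = (278 - q_C)/3.
Substituting one into the other gives q_C = 212/7 and q_U = 578/7.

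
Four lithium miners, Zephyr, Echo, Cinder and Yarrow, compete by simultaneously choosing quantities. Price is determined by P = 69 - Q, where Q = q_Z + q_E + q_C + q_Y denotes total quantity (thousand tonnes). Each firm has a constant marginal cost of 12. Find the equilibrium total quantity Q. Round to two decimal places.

45.60

Each firm earns π_i = (69 - Q)q_i - 12q_i.
Setting ∂π_i/∂q_i = 0 with rivals' quantities fixed: 57 - 2q_i - Σ_{j≠i} q_j = 0.
By symmetry each firm produces the same amount; substituting Σ_{j≠i} q_j = 3q_i yields q_i = 57/5.
Total output Q = 57/5 + 57/5 + 57/5 + 57/5 = 228/5.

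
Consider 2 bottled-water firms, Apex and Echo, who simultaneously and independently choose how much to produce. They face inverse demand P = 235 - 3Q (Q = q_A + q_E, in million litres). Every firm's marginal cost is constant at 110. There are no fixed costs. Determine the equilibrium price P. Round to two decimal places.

Each firm earns π_i = (235 - 3Q)q_i - 110q_i.
First-order condition (treating rivals' output as given): 125 - 6q_i - 3q_j = 0.
By symmetry each firm produces the same amount; substituting q_j = q_i yields q_i = 125/9.
Total output Q = 250/9, so price P = 235 - 3·(250/9) = 455/3.

151.67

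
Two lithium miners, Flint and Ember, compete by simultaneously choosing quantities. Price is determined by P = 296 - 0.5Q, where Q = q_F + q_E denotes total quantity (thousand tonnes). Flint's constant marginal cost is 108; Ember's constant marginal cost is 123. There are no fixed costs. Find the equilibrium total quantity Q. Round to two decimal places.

Flint's profit: π_F = (296 - 0.5Q)q_F - (108q_F). Setting ∂π_F/∂q_F = 0: 188 - q_F - (1/2)(q_E) = 0.
Ember's profit: π_E = (296 - 0.5Q)q_E - (123q_E). Setting ∂π_E/∂q_E = 0: 173 - q_E - (1/2)(q_F) = 0.
Best responses: q_F = (188 - (1/2)q_E), q_E = (173 - (1/2)q_F).
Substituting one into the other gives q_F = 406/3 and q_E = 316/3.
Total output Q = 406/3 + 316/3 = 722/3.

240.67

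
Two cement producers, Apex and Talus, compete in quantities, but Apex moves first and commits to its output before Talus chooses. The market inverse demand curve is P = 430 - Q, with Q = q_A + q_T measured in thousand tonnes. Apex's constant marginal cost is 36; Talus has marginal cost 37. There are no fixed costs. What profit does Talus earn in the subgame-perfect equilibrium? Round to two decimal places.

9555.06

Solve by backward induction. Given q_A, the follower Talus maximises π_T = (430 - q_A - q_T)q_T - 37q_T.
∂π_T/∂q_T = 393 - q_A - 2q_T = 0 gives the reaction function q_T = (393 - q_A)/2.
The leader anticipates this reaction. Substituting into P = 430 - Q gives P = 467/2 - (1/2)q_A, so π_A = (467/2 - (1/2)q_A)q_A - 36q_A.
Maximising: ∂π_A/∂q_A = 395/2 - q_A = 0, giving q_A = 395/2.
Then q_T = (393 - 395/2)/2 = 391/4.
Price P = 430 - 1181/4 = 539/4.
Talus's profit: (539/4 - 37)·(391/4) = 9555.0625.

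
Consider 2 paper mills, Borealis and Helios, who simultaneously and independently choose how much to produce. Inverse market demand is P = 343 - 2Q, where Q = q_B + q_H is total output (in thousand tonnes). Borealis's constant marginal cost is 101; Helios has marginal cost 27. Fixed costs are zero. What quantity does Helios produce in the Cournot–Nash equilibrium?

65

Borealis's profit: π_B = (343 - 2Q)q_B - (101q_B). Setting ∂π_B/∂q_B = 0: 242 - 4q_B - 2(q_H) = 0.
Helios's profit: π_H = (343 - 2Q)q_H - (27q_H). Setting ∂π_H/∂q_H = 0: 316 - 4q_H - 2(q_B) = 0.
So q_B = (242 - 2q_H)/4 and q_H = (316 - 2q_B)/4.
Solving the pair: q_B = 28, q_H = 65.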